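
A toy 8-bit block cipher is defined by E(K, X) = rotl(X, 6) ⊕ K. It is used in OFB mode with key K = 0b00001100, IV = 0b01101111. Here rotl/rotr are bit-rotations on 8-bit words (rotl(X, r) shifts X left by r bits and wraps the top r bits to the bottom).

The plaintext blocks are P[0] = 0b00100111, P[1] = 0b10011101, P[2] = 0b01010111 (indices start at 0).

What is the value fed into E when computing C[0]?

OFB encryption: S_i = E(K, S_{i−1}) with S_{−1} = IV; C_i = P_i ⊕ S_i.
C[0]: S = E(K, 0b01101111) = 0b11010111; 0b00100111 ⊕ 0b11010111 = 0b11110000.
So the input to E for block [0] is 0b01101111.

0b01101111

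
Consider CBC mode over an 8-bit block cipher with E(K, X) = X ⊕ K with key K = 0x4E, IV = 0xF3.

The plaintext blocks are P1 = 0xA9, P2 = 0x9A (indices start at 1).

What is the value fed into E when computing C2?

0x8E

CBC encryption: C_i = E(K, P_i ⊕ C_{i−1}), with C_{0} = IV.
C1: P1 ⊕ 0xF3 = 0x5A; E(K, 0x5A) = 0x14.
C2: P2 ⊕ 0x14 = 0x8E; E(K, 0x8E) = 0xC0.
So the input to E for block 2 is 0x8E.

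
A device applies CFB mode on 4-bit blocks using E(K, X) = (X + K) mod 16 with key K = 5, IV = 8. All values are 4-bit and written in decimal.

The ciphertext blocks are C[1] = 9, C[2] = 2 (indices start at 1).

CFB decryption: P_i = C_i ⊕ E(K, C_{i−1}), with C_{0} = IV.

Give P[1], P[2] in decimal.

P[1] = 4, P[2] = 12

P[1]: E(K, 8) = 13; 9 ⊕ 13 = 4.
P[2]: E(K, 9) = 14; 2 ⊕ 14 = 12.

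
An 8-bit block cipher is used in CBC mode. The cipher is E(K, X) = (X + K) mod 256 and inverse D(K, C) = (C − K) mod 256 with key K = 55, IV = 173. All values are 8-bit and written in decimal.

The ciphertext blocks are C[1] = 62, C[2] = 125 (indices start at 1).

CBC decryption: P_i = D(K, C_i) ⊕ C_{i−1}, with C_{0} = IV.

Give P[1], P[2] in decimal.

P[1] = 170, P[2] = 120

P[1]: D(K, 62) = 7; 7 ⊕ 173 = 170.
P[2]: D(K, 125) = 70; 70 ⊕ 62 = 120.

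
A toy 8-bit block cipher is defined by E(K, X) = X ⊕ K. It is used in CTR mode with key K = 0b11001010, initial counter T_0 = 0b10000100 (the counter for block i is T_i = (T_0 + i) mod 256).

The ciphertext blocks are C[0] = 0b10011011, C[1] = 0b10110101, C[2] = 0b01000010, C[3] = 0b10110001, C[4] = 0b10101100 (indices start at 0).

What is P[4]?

CTR decryption: S_i = E(K, T_i) where T_i is the counter for block i; P_i = C_i ⊕ S_i.
P[4]: T = 0b10001000, S = E(K, T) = 0b01000010; 0b10101100 ⊕ 0b01000010 = 0b11101110.

P[4] = 0b11101110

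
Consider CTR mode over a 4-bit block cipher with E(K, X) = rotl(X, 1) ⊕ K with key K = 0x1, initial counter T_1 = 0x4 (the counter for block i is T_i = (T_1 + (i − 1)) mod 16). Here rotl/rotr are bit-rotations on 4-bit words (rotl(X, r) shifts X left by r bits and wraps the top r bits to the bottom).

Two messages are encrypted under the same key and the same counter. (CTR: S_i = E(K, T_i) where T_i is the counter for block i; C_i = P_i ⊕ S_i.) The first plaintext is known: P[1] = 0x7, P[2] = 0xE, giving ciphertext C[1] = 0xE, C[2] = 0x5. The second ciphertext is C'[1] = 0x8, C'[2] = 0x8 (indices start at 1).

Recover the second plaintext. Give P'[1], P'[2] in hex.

P'[1] = 0x1, P'[2] = 0x3

In CTR with a reused counter, both messages share the same keystream S_i, so C_i ⊕ C'_i = P_i ⊕ P'_i and thus P'_i = P_i ⊕ C_i ⊕ C'_i.
P'[1]: 0x7 ⊕ 0xE ⊕ 0x8 = 0x1.
P'[2]: 0xE ⊕ 0x5 ⊕ 0x8 = 0x3.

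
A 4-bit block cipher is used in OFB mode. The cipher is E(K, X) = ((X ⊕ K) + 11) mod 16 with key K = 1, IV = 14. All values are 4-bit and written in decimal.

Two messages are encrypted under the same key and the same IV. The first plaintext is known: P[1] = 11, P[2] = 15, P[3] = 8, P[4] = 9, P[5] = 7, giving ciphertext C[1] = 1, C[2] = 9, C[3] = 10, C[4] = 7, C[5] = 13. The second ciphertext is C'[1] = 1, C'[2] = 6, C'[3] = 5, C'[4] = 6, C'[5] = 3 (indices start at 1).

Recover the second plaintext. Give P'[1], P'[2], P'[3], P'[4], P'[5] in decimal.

P'[1] = 11, P'[2] = 0, P'[3] = 7, P'[4] = 8, P'[5] = 9

In OFB with a reused IV, both messages share the same keystream S_i, so C_i ⊕ C'_i = P_i ⊕ P'_i and thus P'_i = P_i ⊕ C_i ⊕ C'_i.
P'[1]: 11 ⊕ 1 ⊕ 1 = 11.
P'[2]: 15 ⊕ 9 ⊕ 6 = 0.
P'[3]: 8 ⊕ 10 ⊕ 5 = 7.
P'[4]: 9 ⊕ 7 ⊕ 6 = 8.
P'[5]: 7 ⊕ 13 ⊕ 3 = 9.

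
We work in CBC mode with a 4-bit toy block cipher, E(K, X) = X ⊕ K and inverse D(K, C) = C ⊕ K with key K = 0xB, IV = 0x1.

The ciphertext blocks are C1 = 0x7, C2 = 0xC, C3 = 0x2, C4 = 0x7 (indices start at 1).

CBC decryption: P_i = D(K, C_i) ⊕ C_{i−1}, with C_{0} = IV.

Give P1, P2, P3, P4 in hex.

P1 = 0xD, P2 = 0x0, P3 = 0x5, P4 = 0xE

P1: D(K, 0x7) = 0xC; 0xC ⊕ 0x1 = 0xD.
P2: D(K, 0xC) = 0x7; 0x7 ⊕ 0x7 = 0x0.
P3: D(K, 0x2) = 0x9; 0x9 ⊕ 0xC = 0x5.
P4: D(K, 0x7) = 0xC; 0xC ⊕ 0x2 = 0xE.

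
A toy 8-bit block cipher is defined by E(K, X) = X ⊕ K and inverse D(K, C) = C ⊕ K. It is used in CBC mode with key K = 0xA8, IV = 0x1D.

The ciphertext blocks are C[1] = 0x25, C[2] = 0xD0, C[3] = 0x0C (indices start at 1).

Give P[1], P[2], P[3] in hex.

CBC decryption: P_i = D(K, C_i) ⊕ C_{i−1}, with C_{0} = IV.
P[1]: D(K, 0x25) = 0x8D; 0x8D ⊕ 0x1D = 0x90.
P[2]: D(K, 0xD0) = 0x78; 0x78 ⊕ 0x25 = 0x5D.
P[3]: D(K, 0x0C) = 0xA4; 0xA4 ⊕ 0xD0 = 0x74.

P[1] = 0x90, P[2] = 0x5D, P[3] = 0x74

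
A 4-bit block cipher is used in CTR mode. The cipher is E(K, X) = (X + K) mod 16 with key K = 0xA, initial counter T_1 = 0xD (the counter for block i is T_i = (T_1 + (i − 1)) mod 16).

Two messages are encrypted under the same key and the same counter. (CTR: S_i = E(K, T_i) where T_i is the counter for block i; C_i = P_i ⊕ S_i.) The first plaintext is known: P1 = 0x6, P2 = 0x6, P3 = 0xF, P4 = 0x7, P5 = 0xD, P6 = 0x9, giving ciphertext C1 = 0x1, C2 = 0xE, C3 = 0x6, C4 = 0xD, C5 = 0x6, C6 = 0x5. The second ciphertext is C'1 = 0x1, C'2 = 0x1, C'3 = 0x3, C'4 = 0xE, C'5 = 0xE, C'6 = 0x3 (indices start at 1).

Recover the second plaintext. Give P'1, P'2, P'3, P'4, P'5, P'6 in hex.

In CTR with a reused counter, both messages share the same keystream S_i, so C_i ⊕ C'_i = P_i ⊕ P'_i and thus P'_i = P_i ⊕ C_i ⊕ C'_i.
P'1: 0x6 ⊕ 0x1 ⊕ 0x1 = 0x6.
P'2: 0x6 ⊕ 0xE ⊕ 0x1 = 0x9.
P'3: 0xF ⊕ 0x6 ⊕ 0x3 = 0xA.
P'4: 0x7 ⊕ 0xD ⊕ 0xE = 0x4.
P'5: 0xD ⊕ 0x6 ⊕ 0xE = 0x5.
P'6: 0x9 ⊕ 0x5 ⊕ 0x3 = 0xF.

P'1 = 0x6, P'2 = 0x9, P'3 = 0xA, P'4 = 0x4, P'5 = 0x5, P'6 = 0xF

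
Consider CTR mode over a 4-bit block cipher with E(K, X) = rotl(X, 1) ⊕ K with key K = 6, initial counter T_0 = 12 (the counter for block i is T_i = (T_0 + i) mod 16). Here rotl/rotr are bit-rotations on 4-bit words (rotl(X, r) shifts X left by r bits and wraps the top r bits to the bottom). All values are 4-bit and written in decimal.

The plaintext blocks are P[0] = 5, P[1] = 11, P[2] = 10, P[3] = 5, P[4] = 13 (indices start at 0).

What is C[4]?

CTR encryption: S_i = E(K, T_i) where T_i is the counter for block i; C_i = P_i ⊕ S_i.
C[0]: T = 12, S = E(K, T) = 15; 5 ⊕ 15 = 10.
C[1]: T = 13, S = E(K, T) = 13; 11 ⊕ 13 = 6.
C[2]: T = 14, S = E(K, T) = 11; 10 ⊕ 11 = 1.
C[3]: T = 15, S = E(K, T) = 9; 5 ⊕ 9 = 12.
C[4]: T = 0, S = E(K, T) = 6; 13 ⊕ 6 = 11.

C[4] = 11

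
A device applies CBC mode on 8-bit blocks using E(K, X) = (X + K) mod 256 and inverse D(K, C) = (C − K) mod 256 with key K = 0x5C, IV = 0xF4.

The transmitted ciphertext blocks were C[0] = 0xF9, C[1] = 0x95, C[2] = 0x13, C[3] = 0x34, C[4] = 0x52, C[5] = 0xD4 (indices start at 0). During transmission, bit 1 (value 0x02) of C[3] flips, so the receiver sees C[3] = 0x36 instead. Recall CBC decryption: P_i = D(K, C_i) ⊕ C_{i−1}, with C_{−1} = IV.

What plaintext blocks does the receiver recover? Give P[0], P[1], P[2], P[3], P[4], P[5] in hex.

Only C[3] changed, to 0x36. In CBC, a change in C_i garbles P_i and flips the same bit in P_{i+1}. Decrypting the received ciphertext:
P[0]: D(K, 0xF9) = 0x9D; 0x9D ⊕ 0xF4 = 0x69.
P[1]: D(K, 0x95) = 0x39; 0x39 ⊕ 0xF9 = 0xC0.
P[2]: D(K, 0x13) = 0xB7; 0xB7 ⊕ 0x95 = 0x22.
P[3]: D(K, 0x36) = 0xDA; 0xDA ⊕ 0x13 = 0xC9.
P[4]: D(K, 0x52) = 0xF6; 0xF6 ⊕ 0x36 = 0xC0.
P[5]: D(K, 0xD4) = 0x78; 0x78 ⊕ 0x52 = 0x2A.
Blocks that differ from the original plaintext: P[3], P[4].

P[0] = 0x69, P[1] = 0xC0, P[2] = 0x22, P[3] = 0xC9, P[4] = 0xC0, P[5] = 0x2A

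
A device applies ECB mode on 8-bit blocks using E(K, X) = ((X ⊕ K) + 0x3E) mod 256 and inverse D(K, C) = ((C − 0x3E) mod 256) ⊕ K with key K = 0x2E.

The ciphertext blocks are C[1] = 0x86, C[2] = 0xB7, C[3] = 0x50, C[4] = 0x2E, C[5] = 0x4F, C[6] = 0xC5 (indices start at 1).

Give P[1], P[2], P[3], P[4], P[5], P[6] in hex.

P[1] = 0x66, P[2] = 0x57, P[3] = 0x3C, P[4] = 0xDE, P[5] = 0x3F, P[6] = 0xA9

ECB decryption: P_i = D(K, C_i).
P[1]: D(K, 0x86) = 0x66.
P[2]: D(K, 0xB7) = 0x57.
P[3]: D(K, 0x50) = 0x3C.
P[4]: D(K, 0x2E) = 0xDE.
P[5]: D(K, 0x4F) = 0x3F.
P[6]: D(K, 0xC5) = 0xA9.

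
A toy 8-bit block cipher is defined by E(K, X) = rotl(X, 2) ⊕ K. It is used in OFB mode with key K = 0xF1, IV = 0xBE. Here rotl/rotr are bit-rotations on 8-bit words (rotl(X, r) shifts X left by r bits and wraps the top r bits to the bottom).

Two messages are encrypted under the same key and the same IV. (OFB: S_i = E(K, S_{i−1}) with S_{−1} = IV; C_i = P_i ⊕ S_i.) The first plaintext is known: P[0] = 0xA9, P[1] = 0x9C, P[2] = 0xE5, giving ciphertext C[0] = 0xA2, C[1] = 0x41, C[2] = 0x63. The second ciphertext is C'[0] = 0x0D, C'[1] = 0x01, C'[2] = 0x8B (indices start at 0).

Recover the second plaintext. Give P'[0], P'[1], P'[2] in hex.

In OFB with a reused IV, both messages share the same keystream S_i, so C_i ⊕ C'_i = P_i ⊕ P'_i and thus P'_i = P_i ⊕ C_i ⊕ C'_i.
P'[0]: 0xA9 ⊕ 0xA2 ⊕ 0x0D = 0x06.
P'[1]: 0x9C ⊕ 0x41 ⊕ 0x01 = 0xDC.
P'[2]: 0xE5 ⊕ 0x63 ⊕ 0x8B = 0x0D.

P'[0] = 0x06, P'[1] = 0xDC, P'[2] = 0x0D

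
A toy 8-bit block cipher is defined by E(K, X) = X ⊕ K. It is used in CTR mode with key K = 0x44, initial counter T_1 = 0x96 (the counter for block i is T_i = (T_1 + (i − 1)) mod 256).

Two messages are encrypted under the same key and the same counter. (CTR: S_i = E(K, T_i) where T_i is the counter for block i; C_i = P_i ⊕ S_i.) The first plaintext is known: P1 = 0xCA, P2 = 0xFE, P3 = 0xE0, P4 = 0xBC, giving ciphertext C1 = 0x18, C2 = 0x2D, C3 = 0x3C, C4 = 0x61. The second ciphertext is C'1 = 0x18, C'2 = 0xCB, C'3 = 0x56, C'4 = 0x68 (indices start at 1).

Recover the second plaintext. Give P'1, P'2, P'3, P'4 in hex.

In CTR with a reused counter, both messages share the same keystream S_i, so C_i ⊕ C'_i = P_i ⊕ P'_i and thus P'_i = P_i ⊕ C_i ⊕ C'_i.
P'1: 0xCA ⊕ 0x18 ⊕ 0x18 = 0xCA.
P'2: 0xFE ⊕ 0x2D ⊕ 0xCB = 0x18.
P'3: 0xE0 ⊕ 0x3C ⊕ 0x56 = 0x8A.
P'4: 0xBC ⊕ 0x61 ⊕ 0x68 = 0xB5.

P'1 = 0xCA, P'2 = 0x18, P'3 = 0x8A, P'4 = 0xB5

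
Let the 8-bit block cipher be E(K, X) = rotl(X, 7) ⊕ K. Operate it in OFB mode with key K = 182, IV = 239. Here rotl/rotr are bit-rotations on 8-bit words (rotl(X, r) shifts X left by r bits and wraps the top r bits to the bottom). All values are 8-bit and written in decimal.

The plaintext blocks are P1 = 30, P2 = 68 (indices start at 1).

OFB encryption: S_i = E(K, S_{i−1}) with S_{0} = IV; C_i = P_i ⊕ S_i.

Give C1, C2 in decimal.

C1: S = E(K, 239) = 65; 30 ⊕ 65 = 95.
C2: S = E(K, 65) = 22; 68 ⊕ 22 = 82.

C1 = 95, C2 = 82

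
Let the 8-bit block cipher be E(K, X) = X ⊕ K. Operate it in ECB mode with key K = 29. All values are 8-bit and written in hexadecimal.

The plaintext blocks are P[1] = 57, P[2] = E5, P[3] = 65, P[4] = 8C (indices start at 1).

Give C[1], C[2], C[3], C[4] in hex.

C[1] = 7E, C[2] = CC, C[3] = 4C, C[4] = A5

ECB encryption: C_i = E(K, P_i).
C[1]: E(K, 57) = 7E.
C[2]: E(K, E5) = CC.
C[3]: E(K, 65) = 4C.
C[4]: E(K, 8C) = A5.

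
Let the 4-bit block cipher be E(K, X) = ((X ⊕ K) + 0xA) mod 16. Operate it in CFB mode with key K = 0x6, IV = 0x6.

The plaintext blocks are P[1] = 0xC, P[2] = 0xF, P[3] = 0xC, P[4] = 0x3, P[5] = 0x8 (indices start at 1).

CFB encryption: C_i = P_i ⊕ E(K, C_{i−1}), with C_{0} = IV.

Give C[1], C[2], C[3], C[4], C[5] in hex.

C[1]: E(K, 0x6) = 0xA; 0xC ⊕ 0xA = 0x6.
C[2]: E(K, 0x6) = 0xA; 0xF ⊕ 0xA = 0x5.
C[3]: E(K, 0x5) = 0xD; 0xC ⊕ 0xD = 0x1.
C[4]: E(K, 0x1) = 0x1; 0x3 ⊕ 0x1 = 0x2.
C[5]: E(K, 0x2) = 0xE; 0x8 ⊕ 0xE = 0x6.

C[1] = 0x6, C[2] = 0x5, C[3] = 0x1, C[4] = 0x2, C[5] = 0x6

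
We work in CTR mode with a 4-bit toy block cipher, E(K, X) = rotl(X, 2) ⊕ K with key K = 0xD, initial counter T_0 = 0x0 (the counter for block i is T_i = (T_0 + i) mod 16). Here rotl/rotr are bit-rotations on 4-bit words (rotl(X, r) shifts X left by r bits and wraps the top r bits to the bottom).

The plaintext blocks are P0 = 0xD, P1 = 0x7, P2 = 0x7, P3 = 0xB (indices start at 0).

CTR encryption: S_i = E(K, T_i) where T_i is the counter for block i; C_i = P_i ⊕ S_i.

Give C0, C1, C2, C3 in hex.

C0 = 0x0, C1 = 0xE, C2 = 0x2, C3 = 0xA

C0: T = 0x0, S = E(K, T) = 0xD; 0xD ⊕ 0xD = 0x0.
C1: T = 0x1, S = E(K, T) = 0x9; 0x7 ⊕ 0x9 = 0xE.
C2: T = 0x2, S = E(K, T) = 0x5; 0x7 ⊕ 0x5 = 0x2.
C3: T = 0x3, S = E(K, T) = 0x1; 0xB ⊕ 0x1 = 0xA.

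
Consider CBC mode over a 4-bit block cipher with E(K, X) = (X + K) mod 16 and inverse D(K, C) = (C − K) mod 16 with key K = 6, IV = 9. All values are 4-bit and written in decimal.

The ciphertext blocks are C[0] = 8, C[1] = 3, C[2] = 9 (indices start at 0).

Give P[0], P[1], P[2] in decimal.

CBC decryption: P_i = D(K, C_i) ⊕ C_{i−1}, with C_{−1} = IV.
P[0]: D(K, 8) = 2; 2 ⊕ 9 = 11.
P[1]: D(K, 3) = 13; 13 ⊕ 8 = 5.
P[2]: D(K, 9) = 3; 3 ⊕ 3 = 0.

P[0] = 11, P[1] = 5, P[2] = 0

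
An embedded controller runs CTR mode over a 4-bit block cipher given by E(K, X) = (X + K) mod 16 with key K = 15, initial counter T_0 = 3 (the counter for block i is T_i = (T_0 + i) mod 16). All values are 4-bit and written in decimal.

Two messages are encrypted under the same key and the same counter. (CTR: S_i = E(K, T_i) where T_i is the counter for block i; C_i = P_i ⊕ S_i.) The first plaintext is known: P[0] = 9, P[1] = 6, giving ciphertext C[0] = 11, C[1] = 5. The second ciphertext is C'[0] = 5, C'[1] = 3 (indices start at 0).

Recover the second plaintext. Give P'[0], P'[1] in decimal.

In CTR with a reused counter, both messages share the same keystream S_i, so C_i ⊕ C'_i = P_i ⊕ P'_i and thus P'_i = P_i ⊕ C_i ⊕ C'_i.
P'[0]: 9 ⊕ 11 ⊕ 5 = 7.
P'[1]: 6 ⊕ 5 ⊕ 3 = 0.

P'[0] = 7, P'[1] = 0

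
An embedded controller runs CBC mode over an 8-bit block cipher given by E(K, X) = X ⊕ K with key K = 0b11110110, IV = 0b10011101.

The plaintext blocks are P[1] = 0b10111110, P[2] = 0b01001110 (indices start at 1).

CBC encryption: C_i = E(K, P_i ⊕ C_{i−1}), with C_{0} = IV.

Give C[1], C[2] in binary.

C[1]: P[1] ⊕ 0b10011101 = 0b00100011; E(K, 0b00100011) = 0b11010101.
C[2]: P[2] ⊕ 0b11010101 = 0b10011011; E(K, 0b10011011) = 0b01101101.

C[1] = 0b11010101, C[2] = 0b01101101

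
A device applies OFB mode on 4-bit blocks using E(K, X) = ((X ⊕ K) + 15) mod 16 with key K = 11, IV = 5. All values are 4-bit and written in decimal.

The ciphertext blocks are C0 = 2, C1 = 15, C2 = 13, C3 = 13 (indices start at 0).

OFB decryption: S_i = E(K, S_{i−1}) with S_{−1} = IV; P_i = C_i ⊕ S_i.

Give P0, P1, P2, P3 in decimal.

P0: S = E(K, 5) = 13; 2 ⊕ 13 = 15.
P1: S = E(K, 13) = 5; 15 ⊕ 5 = 10.
P2: S = E(K, 5) = 13; 13 ⊕ 13 = 0.
P3: S = E(K, 13) = 5; 13 ⊕ 5 = 8.

P0 = 15, P1 = 10, P2 = 0, P3 = 8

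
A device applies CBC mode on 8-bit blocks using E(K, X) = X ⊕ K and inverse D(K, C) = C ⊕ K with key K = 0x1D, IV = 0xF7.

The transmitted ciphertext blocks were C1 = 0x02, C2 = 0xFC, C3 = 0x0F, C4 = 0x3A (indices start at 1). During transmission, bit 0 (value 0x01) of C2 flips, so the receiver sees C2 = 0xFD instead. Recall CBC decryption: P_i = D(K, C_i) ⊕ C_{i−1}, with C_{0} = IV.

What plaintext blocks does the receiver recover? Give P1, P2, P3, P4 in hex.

P1 = 0xE8, P2 = 0xE2, P3 = 0xEF, P4 = 0x28

Only C2 changed, to 0xFD. In CBC, a change in C_i garbles P_i and flips the same bit in P_{i+1}. Decrypting the received ciphertext:
P1: D(K, 0x02) = 0x1F; 0x1F ⊕ 0xF7 = 0xE8.
P2: D(K, 0xFD) = 0xE0; 0xE0 ⊕ 0x02 = 0xE2.
P3: D(K, 0x0F) = 0x12; 0x12 ⊕ 0xFD = 0xEF.
P4: D(K, 0x3A) = 0x27; 0x27 ⊕ 0x0F = 0x28.
Blocks that differ from the original plaintext: P2, P3.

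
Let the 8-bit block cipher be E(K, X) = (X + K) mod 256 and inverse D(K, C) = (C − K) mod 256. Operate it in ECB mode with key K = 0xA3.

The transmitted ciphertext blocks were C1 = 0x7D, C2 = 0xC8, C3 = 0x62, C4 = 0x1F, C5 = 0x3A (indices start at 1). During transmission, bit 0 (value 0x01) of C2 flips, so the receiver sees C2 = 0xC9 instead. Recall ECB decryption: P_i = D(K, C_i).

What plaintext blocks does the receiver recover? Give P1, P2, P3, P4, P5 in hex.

P1 = 0xDA, P2 = 0x26, P3 = 0xBF, P4 = 0x7C, P5 = 0x97

Only C2 changed, to 0xC9. In ECB, a change in C_i affects only P_i. Decrypting the received ciphertext:
P1: D(K, 0x7D) = 0xDA.
P2: D(K, 0xC9) = 0x26.
P3: D(K, 0x62) = 0xBF.
P4: D(K, 0x1F) = 0x7C.
P5: D(K, 0x3A) = 0x97.
Blocks that differ from the original plaintext: P2.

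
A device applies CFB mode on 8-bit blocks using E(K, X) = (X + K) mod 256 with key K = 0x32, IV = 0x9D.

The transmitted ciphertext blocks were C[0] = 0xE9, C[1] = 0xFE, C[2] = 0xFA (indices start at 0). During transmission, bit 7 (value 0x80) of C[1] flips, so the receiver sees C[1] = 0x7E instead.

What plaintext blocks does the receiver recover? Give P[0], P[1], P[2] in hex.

P[0] = 0x26, P[1] = 0x65, P[2] = 0x4A

CFB decryption: P_i = C_i ⊕ E(K, C_{i−1}), with C_{−1} = IV.
Only C[1] changed, to 0x7E. In CFB, a change in C_i flips the same bit in P_i and garbles P_{i+1}. Decrypting the received ciphertext:
P[0]: E(K, 0x9D) = 0xCF; 0xE9 ⊕ 0xCF = 0x26.
P[1]: E(K, 0xE9) = 0x1B; 0x7E ⊕ 0x1B = 0x65.
P[2]: E(K, 0x7E) = 0xB0; 0xFA ⊕ 0xB0 = 0x4A.
Blocks that differ from the original plaintext: P[1], P[2].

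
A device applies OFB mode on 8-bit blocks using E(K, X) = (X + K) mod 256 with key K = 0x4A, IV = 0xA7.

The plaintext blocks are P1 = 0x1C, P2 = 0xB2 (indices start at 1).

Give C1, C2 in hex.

OFB encryption: S_i = E(K, S_{i−1}) with S_{0} = IV; C_i = P_i ⊕ S_i.
C1: S = E(K, 0xA7) = 0xF1; 0x1C ⊕ 0xF1 = 0xED.
C2: S = E(K, 0xF1) = 0x3B; 0xB2 ⊕ 0x3B = 0x89.

C1 = 0xED, C2 = 0x89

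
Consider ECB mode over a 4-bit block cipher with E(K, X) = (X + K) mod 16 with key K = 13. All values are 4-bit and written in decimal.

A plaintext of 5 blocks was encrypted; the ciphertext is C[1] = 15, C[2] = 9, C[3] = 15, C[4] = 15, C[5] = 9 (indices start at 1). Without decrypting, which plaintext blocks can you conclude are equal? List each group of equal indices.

ECB encrypts each block independently with the same key, so equal ciphertext blocks imply equal plaintext blocks.
C[1] = C[3] = C[4] = 15, so P[1] = P[3] = P[4].
C[2] = C[5] = 9, so P[2] = P[5].

P[1] = P[3] = P[4]; P[2] = P[5]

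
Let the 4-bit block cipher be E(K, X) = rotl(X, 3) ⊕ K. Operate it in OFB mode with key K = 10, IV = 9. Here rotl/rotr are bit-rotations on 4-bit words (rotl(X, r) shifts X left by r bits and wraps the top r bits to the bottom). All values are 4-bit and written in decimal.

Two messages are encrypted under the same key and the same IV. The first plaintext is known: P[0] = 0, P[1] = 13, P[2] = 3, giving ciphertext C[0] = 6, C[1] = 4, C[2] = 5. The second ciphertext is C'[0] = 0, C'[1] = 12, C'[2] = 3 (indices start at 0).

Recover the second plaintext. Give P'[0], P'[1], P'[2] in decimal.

In OFB with a reused IV, both messages share the same keystream S_i, so C_i ⊕ C'_i = P_i ⊕ P'_i and thus P'_i = P_i ⊕ C_i ⊕ C'_i.
P'[0]: 0 ⊕ 6 ⊕ 0 = 6.
P'[1]: 13 ⊕ 4 ⊕ 12 = 5.
P'[2]: 3 ⊕ 5 ⊕ 3 = 5.

P'[0] = 6, P'[1] = 5, P'[2] = 5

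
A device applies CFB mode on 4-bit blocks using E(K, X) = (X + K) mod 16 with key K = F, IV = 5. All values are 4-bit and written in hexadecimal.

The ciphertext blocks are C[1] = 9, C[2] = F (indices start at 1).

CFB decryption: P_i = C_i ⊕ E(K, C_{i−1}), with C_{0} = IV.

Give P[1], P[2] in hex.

P[1]: E(K, 5) = 4; 9 ⊕ 4 = D.
P[2]: E(K, 9) = 8; F ⊕ 8 = 7.

P[1] = D, P[2] = 7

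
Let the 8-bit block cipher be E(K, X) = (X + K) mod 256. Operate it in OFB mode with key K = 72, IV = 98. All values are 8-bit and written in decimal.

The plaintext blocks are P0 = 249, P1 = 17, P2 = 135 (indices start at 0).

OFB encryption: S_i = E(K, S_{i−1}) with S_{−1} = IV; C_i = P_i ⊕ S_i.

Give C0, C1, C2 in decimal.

C0 = 83, C1 = 227, C2 = 189

C0: S = E(K, 98) = 170; 249 ⊕ 170 = 83.
C1: S = E(K, 170) = 242; 17 ⊕ 242 = 227.
C2: S = E(K, 242) = 58; 135 ⊕ 58 = 189.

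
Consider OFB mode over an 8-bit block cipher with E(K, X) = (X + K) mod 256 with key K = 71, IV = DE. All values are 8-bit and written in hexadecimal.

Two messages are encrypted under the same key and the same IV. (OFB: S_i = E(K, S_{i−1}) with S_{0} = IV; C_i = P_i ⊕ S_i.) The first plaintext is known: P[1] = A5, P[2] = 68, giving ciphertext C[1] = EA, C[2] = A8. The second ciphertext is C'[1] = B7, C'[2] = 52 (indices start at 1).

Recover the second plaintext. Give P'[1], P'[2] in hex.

In OFB with a reused IV, both messages share the same keystream S_i, so C_i ⊕ C'_i = P_i ⊕ P'_i and thus P'_i = P_i ⊕ C_i ⊕ C'_i.
P'[1]: A5 ⊕ EA ⊕ B7 = F8.
P'[2]: 68 ⊕ A8 ⊕ 52 = 92.

P'[1] = F8, P'[2] = 92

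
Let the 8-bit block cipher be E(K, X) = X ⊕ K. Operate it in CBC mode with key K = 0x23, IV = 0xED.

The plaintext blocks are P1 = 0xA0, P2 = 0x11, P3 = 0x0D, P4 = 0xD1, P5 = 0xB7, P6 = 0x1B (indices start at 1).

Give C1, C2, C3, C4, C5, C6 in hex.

C1 = 0x6E, C2 = 0x5C, C3 = 0x72, C4 = 0x80, C5 = 0x14, C6 = 0x2C

CBC encryption: C_i = E(K, P_i ⊕ C_{i−1}), with C_{0} = IV.
C1: P1 ⊕ 0xED = 0x4D; E(K, 0x4D) = 0x6E.
C2: P2 ⊕ 0x6E = 0x7F; E(K, 0x7F) = 0x5C.
C3: P3 ⊕ 0x5C = 0x51; E(K, 0x51) = 0x72.
C4: P4 ⊕ 0x72 = 0xA3; E(K, 0xA3) = 0x80.
C5: P5 ⊕ 0x80 = 0x37; E(K, 0x37) = 0x14.
C6: P6 ⊕ 0x14 = 0x0F; E(K, 0x0F) = 0x2C.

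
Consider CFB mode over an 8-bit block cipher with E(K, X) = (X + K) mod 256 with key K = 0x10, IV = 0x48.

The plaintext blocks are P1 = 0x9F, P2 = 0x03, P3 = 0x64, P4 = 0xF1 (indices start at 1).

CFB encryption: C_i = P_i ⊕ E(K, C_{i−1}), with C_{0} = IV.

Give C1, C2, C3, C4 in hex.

C1 = 0xC7, C2 = 0xD4, C3 = 0x80, C4 = 0x61

C1: E(K, 0x48) = 0x58; 0x9F ⊕ 0x58 = 0xC7.
C2: E(K, 0xC7) = 0xD7; 0x03 ⊕ 0xD7 = 0xD4.
C3: E(K, 0xD4) = 0xE4; 0x64 ⊕ 0xE4 = 0x80.
C4: E(K, 0x80) = 0x90; 0xF1 ⊕ 0x90 = 0x61.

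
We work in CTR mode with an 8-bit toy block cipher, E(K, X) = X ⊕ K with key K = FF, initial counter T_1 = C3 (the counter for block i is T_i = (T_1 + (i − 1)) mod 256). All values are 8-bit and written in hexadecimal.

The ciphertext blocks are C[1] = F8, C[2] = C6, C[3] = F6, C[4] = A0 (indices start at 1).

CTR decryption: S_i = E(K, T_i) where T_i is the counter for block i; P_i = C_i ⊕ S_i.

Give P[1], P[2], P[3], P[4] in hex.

P[1]: T = C3, S = E(K, T) = 3C; F8 ⊕ 3C = C4.
P[2]: T = C4, S = E(K, T) = 3B; C6 ⊕ 3B = FD.
P[3]: T = C5, S = E(K, T) = 3A; F6 ⊕ 3A = CC.
P[4]: T = C6, S = E(K, T) = 39; A0 ⊕ 39 = 99.

P[1] = C4, P[2] = FD, P[3] = CC, P[4] = 99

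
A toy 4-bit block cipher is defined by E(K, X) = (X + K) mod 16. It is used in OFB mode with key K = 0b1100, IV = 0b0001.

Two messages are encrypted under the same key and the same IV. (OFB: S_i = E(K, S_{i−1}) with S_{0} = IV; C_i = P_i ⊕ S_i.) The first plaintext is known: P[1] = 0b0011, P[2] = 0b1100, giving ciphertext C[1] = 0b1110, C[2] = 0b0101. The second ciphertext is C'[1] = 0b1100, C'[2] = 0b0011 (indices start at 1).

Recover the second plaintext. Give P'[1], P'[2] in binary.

P'[1] = 0b0001, P'[2] = 0b1010

In OFB with a reused IV, both messages share the same keystream S_i, so C_i ⊕ C'_i = P_i ⊕ P'_i and thus P'_i = P_i ⊕ C_i ⊕ C'_i.
P'[1]: 0b0011 ⊕ 0b1110 ⊕ 0b1100 = 0b0001.
P'[2]: 0b1100 ⊕ 0b0101 ⊕ 0b0011 = 0b1010.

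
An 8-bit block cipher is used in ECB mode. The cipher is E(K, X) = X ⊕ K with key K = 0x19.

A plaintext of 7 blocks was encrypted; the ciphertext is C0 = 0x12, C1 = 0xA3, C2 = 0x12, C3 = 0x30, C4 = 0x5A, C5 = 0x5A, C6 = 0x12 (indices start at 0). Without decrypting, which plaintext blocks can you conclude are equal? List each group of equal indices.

P0 = P2 = P6; P4 = P5

ECB encrypts each block independently with the same key, so equal ciphertext blocks imply equal plaintext blocks.
C0 = C2 = C6 = 0x12, so P0 = P2 = P6.
C4 = C5 = 0x5A, so P4 = P5.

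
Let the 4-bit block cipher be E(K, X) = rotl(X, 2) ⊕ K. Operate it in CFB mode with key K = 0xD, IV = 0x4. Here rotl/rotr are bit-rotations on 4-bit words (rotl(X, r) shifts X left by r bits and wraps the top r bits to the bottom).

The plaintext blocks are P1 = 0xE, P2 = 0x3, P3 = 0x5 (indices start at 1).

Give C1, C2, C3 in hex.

CFB encryption: C_i = P_i ⊕ E(K, C_{i−1}), with C_{0} = IV.
C1: E(K, 0x4) = 0xC; 0xE ⊕ 0xC = 0x2.
C2: E(K, 0x2) = 0x5; 0x3 ⊕ 0x5 = 0x6.
C3: E(K, 0x6) = 0x4; 0x5 ⊕ 0x4 = 0x1.

C1 = 0x2, C2 = 0x6, C3 = 0x1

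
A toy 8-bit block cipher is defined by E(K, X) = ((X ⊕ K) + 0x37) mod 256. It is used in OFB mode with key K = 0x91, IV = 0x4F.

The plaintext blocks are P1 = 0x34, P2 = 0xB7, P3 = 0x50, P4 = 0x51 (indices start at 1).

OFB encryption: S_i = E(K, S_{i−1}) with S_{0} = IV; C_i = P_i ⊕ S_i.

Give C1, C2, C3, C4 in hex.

C1: S = E(K, 0x4F) = 0x15; 0x34 ⊕ 0x15 = 0x21.
C2: S = E(K, 0x15) = 0xBB; 0xB7 ⊕ 0xBB = 0x0C.
C3: S = E(K, 0xBB) = 0x61; 0x50 ⊕ 0x61 = 0x31.
C4: S = E(K, 0x61) = 0x27; 0x51 ⊕ 0x27 = 0x76.

C1 = 0x21, C2 = 0x0C, C3 = 0x31, C4 = 0x76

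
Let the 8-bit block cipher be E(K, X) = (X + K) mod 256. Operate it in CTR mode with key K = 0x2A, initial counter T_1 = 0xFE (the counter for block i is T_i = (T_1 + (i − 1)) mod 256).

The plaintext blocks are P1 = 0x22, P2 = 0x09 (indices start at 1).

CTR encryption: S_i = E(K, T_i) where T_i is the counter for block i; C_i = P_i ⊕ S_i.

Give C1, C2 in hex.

C1 = 0x0A, C2 = 0x20

C1: T = 0xFE, S = E(K, T) = 0x28; 0x22 ⊕ 0x28 = 0x0A.
C2: T = 0xFF, S = E(K, T) = 0x29; 0x09 ⊕ 0x29 = 0x20.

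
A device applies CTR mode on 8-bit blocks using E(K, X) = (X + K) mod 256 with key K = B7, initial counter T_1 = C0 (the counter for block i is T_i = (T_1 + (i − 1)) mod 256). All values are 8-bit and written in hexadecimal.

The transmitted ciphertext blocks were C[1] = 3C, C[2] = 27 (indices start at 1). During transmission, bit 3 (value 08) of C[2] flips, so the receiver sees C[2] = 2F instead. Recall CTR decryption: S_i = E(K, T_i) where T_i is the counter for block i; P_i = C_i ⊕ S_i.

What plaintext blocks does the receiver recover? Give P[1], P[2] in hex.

P[1] = 4B, P[2] = 57

Only C[2] changed, to 2F. In CTR, a change in C_i flips the same bit in P_i only; the keystream is unaffected. Decrypting the received ciphertext:
P[1]: T = C0, S = E(K, T) = 77; 3C ⊕ 77 = 4B.
P[2]: T = C1, S = E(K, T) = 78; 2F ⊕ 78 = 57.
Blocks that differ from the original plaintext: P[2].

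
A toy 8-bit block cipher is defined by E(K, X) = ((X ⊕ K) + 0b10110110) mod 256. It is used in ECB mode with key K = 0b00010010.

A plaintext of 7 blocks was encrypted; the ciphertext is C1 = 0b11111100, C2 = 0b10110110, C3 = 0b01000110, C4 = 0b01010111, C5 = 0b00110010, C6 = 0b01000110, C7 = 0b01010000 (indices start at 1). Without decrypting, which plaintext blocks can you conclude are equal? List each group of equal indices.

P3 = P6

ECB encrypts each block independently with the same key, so equal ciphertext blocks imply equal plaintext blocks.
C3 = C6 = 0b01000110, so P3 = P6.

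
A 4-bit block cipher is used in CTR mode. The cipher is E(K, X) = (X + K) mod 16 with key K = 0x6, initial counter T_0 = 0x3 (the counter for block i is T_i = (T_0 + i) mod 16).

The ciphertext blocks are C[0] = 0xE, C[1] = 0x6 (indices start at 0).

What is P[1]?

P[1] = 0xC

CTR decryption: S_i = E(K, T_i) where T_i is the counter for block i; P_i = C_i ⊕ S_i.
P[1]: T = 0x4, S = E(K, T) = 0xA; 0x6 ⊕ 0xA = 0xC.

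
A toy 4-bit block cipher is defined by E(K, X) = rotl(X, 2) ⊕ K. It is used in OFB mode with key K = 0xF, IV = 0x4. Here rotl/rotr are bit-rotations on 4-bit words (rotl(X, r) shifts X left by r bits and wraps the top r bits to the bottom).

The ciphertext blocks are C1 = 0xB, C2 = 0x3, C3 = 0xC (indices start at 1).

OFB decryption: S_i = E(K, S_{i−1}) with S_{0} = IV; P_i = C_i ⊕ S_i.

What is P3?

P3 = 0x2

P1: S = E(K, 0x4) = 0xE; 0xB ⊕ 0xE = 0x5.
P2: S = E(K, 0xE) = 0x4; 0x3 ⊕ 0x4 = 0x7.
P3: S = E(K, 0x4) = 0xE; 0xC ⊕ 0xE = 0x2.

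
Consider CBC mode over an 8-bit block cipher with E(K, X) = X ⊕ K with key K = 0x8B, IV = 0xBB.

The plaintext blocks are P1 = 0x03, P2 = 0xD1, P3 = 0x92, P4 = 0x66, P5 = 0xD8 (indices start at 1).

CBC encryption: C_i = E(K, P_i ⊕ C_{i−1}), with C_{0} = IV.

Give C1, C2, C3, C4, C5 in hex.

C1: P1 ⊕ 0xBB = 0xB8; E(K, 0xB8) = 0x33.
C2: P2 ⊕ 0x33 = 0xE2; E(K, 0xE2) = 0x69.
C3: P3 ⊕ 0x69 = 0xFB; E(K, 0xFB) = 0x70.
C4: P4 ⊕ 0x70 = 0x16; E(K, 0x16) = 0x9D.
C5: P5 ⊕ 0x9D = 0x45; E(K, 0x45) = 0xCE.

C1 = 0x33, C2 = 0x69, C3 = 0x70, C4 = 0x9D, C5 = 0xCE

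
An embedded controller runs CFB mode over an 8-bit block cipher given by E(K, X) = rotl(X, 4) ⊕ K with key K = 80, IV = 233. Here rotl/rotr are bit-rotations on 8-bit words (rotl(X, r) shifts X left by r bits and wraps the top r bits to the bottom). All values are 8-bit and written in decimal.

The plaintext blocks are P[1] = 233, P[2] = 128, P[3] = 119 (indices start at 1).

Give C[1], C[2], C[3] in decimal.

C[1] = 39, C[2] = 162, C[3] = 13

CFB encryption: C_i = P_i ⊕ E(K, C_{i−1}), with C_{0} = IV.
C[1]: E(K, 233) = 206; 233 ⊕ 206 = 39.
C[2]: E(K, 39) = 34; 128 ⊕ 34 = 162.
C[3]: E(K, 162) = 122; 119 ⊕ 122 = 13.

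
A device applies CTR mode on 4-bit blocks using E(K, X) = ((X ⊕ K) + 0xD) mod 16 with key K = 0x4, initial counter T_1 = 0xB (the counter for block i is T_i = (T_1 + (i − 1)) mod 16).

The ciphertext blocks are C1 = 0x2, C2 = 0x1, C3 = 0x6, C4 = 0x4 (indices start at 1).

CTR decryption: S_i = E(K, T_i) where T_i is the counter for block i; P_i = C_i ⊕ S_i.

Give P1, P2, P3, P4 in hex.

P1: T = 0xB, S = E(K, T) = 0xC; 0x2 ⊕ 0xC = 0xE.
P2: T = 0xC, S = E(K, T) = 0x5; 0x1 ⊕ 0x5 = 0x4.
P3: T = 0xD, S = E(K, T) = 0x6; 0x6 ⊕ 0x6 = 0x0.
P4: T = 0xE, S = E(K, T) = 0x7; 0x4 ⊕ 0x7 = 0x3.

P1 = 0xE, P2 = 0x4, P3 = 0x0, P4 = 0x3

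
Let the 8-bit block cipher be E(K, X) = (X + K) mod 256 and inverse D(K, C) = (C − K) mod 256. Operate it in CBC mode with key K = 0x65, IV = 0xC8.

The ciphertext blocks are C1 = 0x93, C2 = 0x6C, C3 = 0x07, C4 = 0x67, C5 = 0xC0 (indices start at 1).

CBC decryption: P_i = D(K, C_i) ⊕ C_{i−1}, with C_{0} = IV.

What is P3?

P3: D(K, 0x07) = 0xA2; 0xA2 ⊕ 0x6C = 0xCE.

P3 = 0xCE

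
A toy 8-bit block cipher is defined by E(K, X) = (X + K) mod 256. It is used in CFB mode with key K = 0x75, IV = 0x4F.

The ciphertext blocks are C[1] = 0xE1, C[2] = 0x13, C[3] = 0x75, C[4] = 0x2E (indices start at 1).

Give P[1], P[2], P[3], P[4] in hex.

P[1] = 0x25, P[2] = 0x45, P[3] = 0xFD, P[4] = 0xC4

CFB decryption: P_i = C_i ⊕ E(K, C_{i−1}), with C_{0} = IV.
P[1]: E(K, 0x4F) = 0xC4; 0xE1 ⊕ 0xC4 = 0x25.
P[2]: E(K, 0xE1) = 0x56; 0x13 ⊕ 0x56 = 0x45.
P[3]: E(K, 0x13) = 0x88; 0x75 ⊕ 0x88 = 0xFD.
P[4]: E(K, 0x75) = 0xEA; 0x2E ⊕ 0xEA = 0xC4.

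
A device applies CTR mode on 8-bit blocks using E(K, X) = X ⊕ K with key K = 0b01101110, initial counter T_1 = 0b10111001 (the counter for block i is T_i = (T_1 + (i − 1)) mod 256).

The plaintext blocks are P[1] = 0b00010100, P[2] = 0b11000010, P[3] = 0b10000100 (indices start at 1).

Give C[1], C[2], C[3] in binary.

C[1] = 0b11000011, C[2] = 0b00010110, C[3] = 0b01010001

CTR encryption: S_i = E(K, T_i) where T_i is the counter for block i; C_i = P_i ⊕ S_i.
C[1]: T = 0b10111001, S = E(K, T) = 0b11010111; 0b00010100 ⊕ 0b11010111 = 0b11000011.
C[2]: T = 0b10111010, S = E(K, T) = 0b11010100; 0b11000010 ⊕ 0b11010100 = 0b00010110.
C[3]: T = 0b10111011, S = E(K, T) = 0b11010101; 0b10000100 ⊕ 0b11010101 = 0b01010001.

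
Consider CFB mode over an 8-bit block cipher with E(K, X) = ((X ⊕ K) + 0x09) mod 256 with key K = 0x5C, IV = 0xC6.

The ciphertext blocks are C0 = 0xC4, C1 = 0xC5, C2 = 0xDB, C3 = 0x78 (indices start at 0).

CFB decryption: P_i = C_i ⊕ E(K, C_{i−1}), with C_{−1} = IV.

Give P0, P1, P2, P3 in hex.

P0: E(K, 0xC6) = 0xA3; 0xC4 ⊕ 0xA3 = 0x67.
P1: E(K, 0xC4) = 0xA1; 0xC5 ⊕ 0xA1 = 0x64.
P2: E(K, 0xC5) = 0xA2; 0xDB ⊕ 0xA2 = 0x79.
P3: E(K, 0xDB) = 0x90; 0x78 ⊕ 0x90 = 0xE8.

P0 = 0x67, P1 = 0x64, P2 = 0x79, P3 = 0xE8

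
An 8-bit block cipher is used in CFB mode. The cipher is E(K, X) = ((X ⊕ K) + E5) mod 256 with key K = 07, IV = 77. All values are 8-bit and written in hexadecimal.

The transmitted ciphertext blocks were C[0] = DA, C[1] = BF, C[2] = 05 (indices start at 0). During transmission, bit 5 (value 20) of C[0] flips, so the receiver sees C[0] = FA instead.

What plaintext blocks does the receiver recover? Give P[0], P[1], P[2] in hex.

CFB decryption: P_i = C_i ⊕ E(K, C_{i−1}), with C_{−1} = IV.
Only C[0] changed, to FA. In CFB, a change in C_i flips the same bit in P_i and garbles P_{i+1}. Decrypting the received ciphertext:
P[0]: E(K, 77) = 55; FA ⊕ 55 = AF.
P[1]: E(K, FA) = E2; BF ⊕ E2 = 5D.
P[2]: E(K, BF) = 9D; 05 ⊕ 9D = 98.
Blocks that differ from the original plaintext: P[0], P[1].

P[0] = AF, P[1] = 5D, P[2] = 98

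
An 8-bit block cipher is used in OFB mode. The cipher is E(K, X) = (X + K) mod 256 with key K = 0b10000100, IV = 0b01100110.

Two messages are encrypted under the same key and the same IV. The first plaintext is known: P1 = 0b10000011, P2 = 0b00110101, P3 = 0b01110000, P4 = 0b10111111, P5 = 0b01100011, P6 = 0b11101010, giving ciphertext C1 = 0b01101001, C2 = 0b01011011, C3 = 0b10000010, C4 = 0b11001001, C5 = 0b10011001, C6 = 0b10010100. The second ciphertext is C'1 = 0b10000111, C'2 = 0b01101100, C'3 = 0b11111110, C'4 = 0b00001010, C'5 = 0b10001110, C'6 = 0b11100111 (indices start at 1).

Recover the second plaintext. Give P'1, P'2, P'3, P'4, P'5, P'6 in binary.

P'1 = 0b01101101, P'2 = 0b00000010, P'3 = 0b00001100, P'4 = 0b01111100, P'5 = 0b01110100, P'6 = 0b10011001

In OFB with a reused IV, both messages share the same keystream S_i, so C_i ⊕ C'_i = P_i ⊕ P'_i and thus P'_i = P_i ⊕ C_i ⊕ C'_i.
P'1: 0b10000011 ⊕ 0b01101001 ⊕ 0b10000111 = 0b01101101.
P'2: 0b00110101 ⊕ 0b01011011 ⊕ 0b01101100 = 0b00000010.
P'3: 0b01110000 ⊕ 0b10000010 ⊕ 0b11111110 = 0b00001100.
P'4: 0b10111111 ⊕ 0b11001001 ⊕ 0b00001010 = 0b01111100.
P'5: 0b01100011 ⊕ 0b10011001 ⊕ 0b10001110 = 0b01110100.
P'6: 0b11101010 ⊕ 0b10010100 ⊕ 0b11100111 = 0b10011001.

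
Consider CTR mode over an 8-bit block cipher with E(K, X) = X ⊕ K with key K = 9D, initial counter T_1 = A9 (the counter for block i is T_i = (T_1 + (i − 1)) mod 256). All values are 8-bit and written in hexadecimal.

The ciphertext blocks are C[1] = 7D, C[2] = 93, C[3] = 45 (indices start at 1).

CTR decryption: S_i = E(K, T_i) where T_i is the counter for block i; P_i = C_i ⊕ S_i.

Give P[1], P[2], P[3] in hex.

P[1]: T = A9, S = E(K, T) = 34; 7D ⊕ 34 = 49.
P[2]: T = AA, S = E(K, T) = 37; 93 ⊕ 37 = A4.
P[3]: T = AB, S = E(K, T) = 36; 45 ⊕ 36 = 73.

P[1] = 49, P[2] = A4, P[3] = 73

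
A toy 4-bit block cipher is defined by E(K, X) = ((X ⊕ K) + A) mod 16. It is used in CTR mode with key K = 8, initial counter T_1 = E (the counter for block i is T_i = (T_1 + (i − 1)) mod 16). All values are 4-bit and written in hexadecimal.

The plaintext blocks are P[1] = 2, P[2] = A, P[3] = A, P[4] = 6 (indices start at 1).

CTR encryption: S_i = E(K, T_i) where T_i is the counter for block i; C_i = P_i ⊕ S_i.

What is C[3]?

C[1]: T = E, S = E(K, T) = 0; 2 ⊕ 0 = 2.
C[2]: T = F, S = E(K, T) = 1; A ⊕ 1 = B.
C[3]: T = 0, S = E(K, T) = 2; A ⊕ 2 = 8.

C[3] = 8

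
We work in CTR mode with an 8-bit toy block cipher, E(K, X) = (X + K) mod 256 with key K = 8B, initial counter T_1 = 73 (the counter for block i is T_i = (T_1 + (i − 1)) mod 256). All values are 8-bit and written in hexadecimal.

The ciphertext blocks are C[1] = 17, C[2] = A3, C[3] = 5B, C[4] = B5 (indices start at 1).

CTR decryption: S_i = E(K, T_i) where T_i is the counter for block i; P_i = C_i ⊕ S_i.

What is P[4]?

P[4] = B4

P[4]: T = 76, S = E(K, T) = 01; B5 ⊕ 01 = B4.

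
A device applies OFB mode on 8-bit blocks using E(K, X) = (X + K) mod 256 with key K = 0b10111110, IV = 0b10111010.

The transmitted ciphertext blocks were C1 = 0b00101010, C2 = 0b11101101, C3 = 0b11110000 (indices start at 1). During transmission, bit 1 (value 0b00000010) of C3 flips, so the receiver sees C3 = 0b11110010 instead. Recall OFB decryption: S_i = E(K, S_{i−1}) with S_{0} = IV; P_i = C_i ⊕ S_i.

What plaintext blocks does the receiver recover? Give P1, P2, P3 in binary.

P1 = 0b01010010, P2 = 0b11011011, P3 = 0b00000110

Only C3 changed, to 0b11110010. In OFB, a change in C_i flips the same bit in P_i only; the keystream is unaffected. Decrypting the received ciphertext:
P1: S = E(K, 0b10111010) = 0b01111000; 0b00101010 ⊕ 0b01111000 = 0b01010010.
P2: S = E(K, 0b01111000) = 0b00110110; 0b11101101 ⊕ 0b00110110 = 0b11011011.
P3: S = E(K, 0b00110110) = 0b11110100; 0b11110010 ⊕ 0b11110100 = 0b00000110.
Blocks that differ from the original plaintext: P3.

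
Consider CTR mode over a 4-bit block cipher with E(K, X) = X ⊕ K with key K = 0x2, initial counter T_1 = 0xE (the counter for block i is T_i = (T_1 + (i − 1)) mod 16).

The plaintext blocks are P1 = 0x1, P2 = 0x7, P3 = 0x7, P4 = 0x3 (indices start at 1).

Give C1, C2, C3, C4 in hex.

C1 = 0xD, C2 = 0xA, C3 = 0x5, C4 = 0x0

CTR encryption: S_i = E(K, T_i) where T_i is the counter for block i; C_i = P_i ⊕ S_i.
C1: T = 0xE, S = E(K, T) = 0xC; 0x1 ⊕ 0xC = 0xD.
C2: T = 0xF, S = E(K, T) = 0xD; 0x7 ⊕ 0xD = 0xA.
C3: T = 0x0, S = E(K, T) = 0x2; 0x7 ⊕ 0x2 = 0x5.
C4: T = 0x1, S = E(K, T) = 0x3; 0x3 ⊕ 0x3 = 0x0.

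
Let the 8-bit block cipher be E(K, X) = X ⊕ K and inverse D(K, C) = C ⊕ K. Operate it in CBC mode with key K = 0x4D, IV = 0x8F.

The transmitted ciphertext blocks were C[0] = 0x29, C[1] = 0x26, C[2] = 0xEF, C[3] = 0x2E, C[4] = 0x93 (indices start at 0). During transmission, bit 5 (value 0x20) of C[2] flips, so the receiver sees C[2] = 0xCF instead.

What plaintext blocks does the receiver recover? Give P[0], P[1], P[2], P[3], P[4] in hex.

CBC decryption: P_i = D(K, C_i) ⊕ C_{i−1}, with C_{−1} = IV.
Only C[2] changed, to 0xCF. In CBC, a change in C_i garbles P_i and flips the same bit in P_{i+1}. Decrypting the received ciphertext:
P[0]: D(K, 0x29) = 0x64; 0x64 ⊕ 0x8F = 0xEB.
P[1]: D(K, 0x26) = 0x6B; 0x6B ⊕ 0x29 = 0x42.
P[2]: D(K, 0xCF) = 0x82; 0x82 ⊕ 0x26 = 0xA4.
P[3]: D(K, 0x2E) = 0x63; 0x63 ⊕ 0xCF = 0xAC.
P[4]: D(K, 0x93) = 0xDE; 0xDE ⊕ 0x2E = 0xF0.
Blocks that differ from the original plaintext: P[2], P[3].

P[0] = 0xEB, P[1] = 0x42, P[2] = 0xA4, P[3] = 0xAC, P[4] = 0xF0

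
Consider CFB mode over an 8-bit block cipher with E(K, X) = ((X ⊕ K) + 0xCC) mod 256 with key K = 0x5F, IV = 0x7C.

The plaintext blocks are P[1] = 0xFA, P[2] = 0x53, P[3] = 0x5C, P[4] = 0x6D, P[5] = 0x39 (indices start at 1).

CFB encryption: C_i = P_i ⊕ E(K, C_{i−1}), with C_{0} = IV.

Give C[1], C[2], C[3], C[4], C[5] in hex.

C[1] = 0x15, C[2] = 0x45, C[3] = 0xBA, C[4] = 0xDC, C[5] = 0x76

C[1]: E(K, 0x7C) = 0xEF; 0xFA ⊕ 0xEF = 0x15.
C[2]: E(K, 0x15) = 0x16; 0x53 ⊕ 0x16 = 0x45.
C[3]: E(K, 0x45) = 0xE6; 0x5C ⊕ 0xE6 = 0xBA.
C[4]: E(K, 0xBA) = 0xB1; 0x6D ⊕ 0xB1 = 0xDC.
C[5]: E(K, 0xDC) = 0x4F; 0x39 ⊕ 0x4F = 0x76.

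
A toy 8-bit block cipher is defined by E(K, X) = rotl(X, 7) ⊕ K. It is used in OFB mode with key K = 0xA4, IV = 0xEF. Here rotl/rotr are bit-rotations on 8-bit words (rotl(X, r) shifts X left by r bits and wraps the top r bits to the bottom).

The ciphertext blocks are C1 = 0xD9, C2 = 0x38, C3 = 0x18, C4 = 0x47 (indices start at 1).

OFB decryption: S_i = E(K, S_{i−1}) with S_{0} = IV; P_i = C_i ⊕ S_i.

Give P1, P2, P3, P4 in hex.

P1: S = E(K, 0xEF) = 0x53; 0xD9 ⊕ 0x53 = 0x8A.
P2: S = E(K, 0x53) = 0x0D; 0x38 ⊕ 0x0D = 0x35.
P3: S = E(K, 0x0D) = 0x22; 0x18 ⊕ 0x22 = 0x3A.
P4: S = E(K, 0x22) = 0xB5; 0x47 ⊕ 0xB5 = 0xF2.

P1 = 0x8A, P2 = 0x35, P3 = 0x3A, P4 = 0xF2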